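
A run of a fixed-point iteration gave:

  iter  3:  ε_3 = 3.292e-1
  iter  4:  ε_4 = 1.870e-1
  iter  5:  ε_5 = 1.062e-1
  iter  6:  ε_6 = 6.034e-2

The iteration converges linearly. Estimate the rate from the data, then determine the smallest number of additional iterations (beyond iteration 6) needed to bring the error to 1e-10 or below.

36

Rate ρ ≈ ε_6/ε_5 = 6.034e-2/1.062e-1 = 0.5682.
After j more steps, ε_{6+j} ≈ 6.034e-2·ρ^j; need ρ^j ≤ 1e-10/6.034e-2 = 1.65728e-09.
j ≥ ln(1.65728e-09)/ln(0.5682) = -20.2181/-0.56528 = 35.767.
So 36 more iterations are needed.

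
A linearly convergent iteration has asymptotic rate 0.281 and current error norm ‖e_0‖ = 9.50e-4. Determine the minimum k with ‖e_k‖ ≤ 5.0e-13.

After k steps, ‖e_k‖ ≈ 9.50e-4·0.281^k.
Need 0.281^k ≤ 5.0e-13/9.50e-4 = 5.26316e-10.
k ≥ ln(5.26316e-10)/ln(0.281) = -21.3651/-1.26940 = 16.831.
Smallest integer k = 17.

17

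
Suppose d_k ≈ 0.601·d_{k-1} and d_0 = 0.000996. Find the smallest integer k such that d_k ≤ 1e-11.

After k steps, d_k ≈ 0.000996·0.601^k.
Need 0.601^k ≤ 1e-11/0.000996 = 1.00402e-08.
k ≥ ln(1.00402e-08)/ln(0.601) = -18.4167/-0.50916 = 36.171.
Smallest integer k = 37.

37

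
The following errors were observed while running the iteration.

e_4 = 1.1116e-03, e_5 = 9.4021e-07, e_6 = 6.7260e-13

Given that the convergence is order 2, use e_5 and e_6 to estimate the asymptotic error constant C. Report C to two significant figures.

C ≈ e_6 / e_5^2
  = 6.7260e-13 / (9.4021e-07)^2
  = 6.7260e-13 / 8.83995e-13 ≈ 0.76086

0.76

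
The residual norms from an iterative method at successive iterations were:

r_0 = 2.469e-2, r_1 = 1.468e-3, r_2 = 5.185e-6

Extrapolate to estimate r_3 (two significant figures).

First estimate the order: p ≈ ln(r_2/r_1) / ln(r_1/r_0) = ln(5.185e-6/1.468e-3)/ln(1.468e-3/2.469e-2) = ln(0.00353202)/ln(0.0594573) ≈ 2.0003.
Then r_3 ≈ r_2·(r_2/r_1)^p = 5.185e-6·(0.00353202)^2.0003 = 5.185e-6·1.24541e-05 ≈ 6.457e-11.

6.5e-11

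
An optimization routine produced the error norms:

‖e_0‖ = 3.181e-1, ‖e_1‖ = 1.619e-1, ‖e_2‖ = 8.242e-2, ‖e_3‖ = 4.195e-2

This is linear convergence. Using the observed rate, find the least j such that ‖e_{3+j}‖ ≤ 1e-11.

Rate ρ ≈ ‖e_3‖/‖e_2‖ = 4.195e-2/8.242e-2 = 0.5090.
After j more steps, ‖e_{3+j}‖ ≈ 4.195e-2·ρ^j; need ρ^j ≤ 1e-11/4.195e-2 = 2.38379e-10.
j ≥ ln(2.38379e-10)/ln(0.5090) = -22.1572/-0.67531 = 32.810.
So 33 more iterations are needed.

33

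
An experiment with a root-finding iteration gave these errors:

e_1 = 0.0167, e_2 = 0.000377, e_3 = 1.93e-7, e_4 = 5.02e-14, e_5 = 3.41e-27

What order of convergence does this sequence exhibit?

Consecutive ratios: e_5/e_4 = 3.41e-27/5.02e-14 = 6.79283e-14, e_4/e_3 = 5.02e-14/1.93e-7 = 2.60104e-07.
p ≈ ln(6.79283e-14)/ln(2.60104e-07) = -30.3203/-15.1622 ≈ 2.00.
So the convergence is quadratic (order 2).

2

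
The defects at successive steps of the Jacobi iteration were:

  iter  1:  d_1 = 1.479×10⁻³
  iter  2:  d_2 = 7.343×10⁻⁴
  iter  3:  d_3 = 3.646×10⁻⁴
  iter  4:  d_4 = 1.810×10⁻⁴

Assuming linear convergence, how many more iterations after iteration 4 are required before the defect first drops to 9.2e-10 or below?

Rate ρ ≈ d_4/d_3 = 1.810×10⁻⁴/3.646×10⁻⁴ = 0.4964.
After j more steps, d_{4+j} ≈ 1.810×10⁻⁴·ρ^j; need ρ^j ≤ 9.2e-10/1.810×10⁻⁴ = 5.08287e-06.
j ≥ ln(5.08287e-06)/ln(0.4964) = -12.1896/-0.70037 = 17.405.
So 18 more iterations are needed.

18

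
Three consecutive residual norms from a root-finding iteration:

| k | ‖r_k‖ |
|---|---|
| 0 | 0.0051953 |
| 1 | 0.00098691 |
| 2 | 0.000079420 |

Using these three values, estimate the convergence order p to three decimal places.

p ≈ ln(‖r_2‖/‖r_1‖) / ln(‖r_1‖/‖r_0‖)
  = ln(0.000079420/0.00098691) / ln(0.00098691/0.0051953)
  = ln(0.0804734) / ln(0.189962)
  = -2.519829 / -1.660931 ≈ 1.517118

1.517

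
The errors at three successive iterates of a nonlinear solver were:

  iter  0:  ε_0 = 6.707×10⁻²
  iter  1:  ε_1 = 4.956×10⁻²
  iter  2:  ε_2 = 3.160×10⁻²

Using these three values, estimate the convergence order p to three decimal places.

p ≈ ln(ε_2/ε_1) / ln(ε_1/ε_0)
  = ln(3.160×10⁻²/4.956×10⁻²) / ln(4.956×10⁻²/6.707×10⁻²)
  = ln(0.637611) / ln(0.738929)
  = -0.450027 / -0.302553 ≈ 1.487432

1.487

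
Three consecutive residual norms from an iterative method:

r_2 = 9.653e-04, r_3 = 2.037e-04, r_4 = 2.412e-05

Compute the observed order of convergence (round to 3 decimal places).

1.371

p ≈ ln(r_4/r_3) / ln(r_3/r_2)
  = ln(2.412e-05/2.037e-04) / ln(2.037e-04/9.653e-04)
  = ln(0.118409) / ln(0.211022)
  = -2.133611 / -1.555793 ≈ 1.371398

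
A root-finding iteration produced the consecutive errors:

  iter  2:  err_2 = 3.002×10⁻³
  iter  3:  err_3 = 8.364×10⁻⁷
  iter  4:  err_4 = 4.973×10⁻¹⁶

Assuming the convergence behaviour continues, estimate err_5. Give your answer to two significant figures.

First estimate the order: p ≈ ln(err_4/err_3) / ln(err_3/err_2) = ln(4.973×10⁻¹⁶/8.364×10⁻⁷)/ln(8.364×10⁻⁷/3.002×10⁻³) = ln(5.94572e-10)/ln(0.000278614) ≈ 2.5952.
Then err_5 ≈ err_4·(err_4/err_3)^p = 4.973×10⁻¹⁶·(5.94572e-10)^2.5952 = 4.973×10⁻¹⁶·1.14082e-24 ≈ 5.673e-40.

5.7e-40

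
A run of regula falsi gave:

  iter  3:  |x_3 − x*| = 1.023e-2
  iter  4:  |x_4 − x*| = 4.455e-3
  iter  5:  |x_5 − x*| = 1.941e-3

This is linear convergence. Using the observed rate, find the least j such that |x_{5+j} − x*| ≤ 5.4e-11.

21

Rate ρ ≈ |x_5 − x*|/|x_4 − x*| = 1.941e-3/4.455e-3 = 0.4357.
After j more steps, |x_{5+j} − x*| ≈ 1.941e-3·ρ^j; need ρ^j ≤ 5.4e-11/1.941e-3 = 2.78207e-08.
j ≥ ln(2.78207e-08)/ln(0.4357) = -17.3975/-0.83080 = 20.941.
So 21 more iterations are needed.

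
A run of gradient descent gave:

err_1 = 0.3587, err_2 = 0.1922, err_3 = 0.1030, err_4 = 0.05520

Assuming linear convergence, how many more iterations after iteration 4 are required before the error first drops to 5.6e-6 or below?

15

Rate ρ ≈ err_4/err_3 = 0.05520/0.1030 = 0.5359.
After j more steps, err_{4+j} ≈ 0.05520·ρ^j; need ρ^j ≤ 5.6e-6/0.05520 = 0.000101449.
j ≥ ln(0.000101449)/ln(0.5359) = -9.1960/-0.62381 = 14.742.
So 15 more iterations are needed.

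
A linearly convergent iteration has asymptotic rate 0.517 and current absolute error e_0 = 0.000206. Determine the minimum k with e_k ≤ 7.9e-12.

After k steps, e_k ≈ 0.000206·0.517^k.
Need 0.517^k ≤ 7.9e-12/0.000206 = 3.83495e-08.
k ≥ ln(3.83495e-08)/ln(0.517) = -17.0765/-0.65971 = 25.885.
Smallest integer k = 26.

26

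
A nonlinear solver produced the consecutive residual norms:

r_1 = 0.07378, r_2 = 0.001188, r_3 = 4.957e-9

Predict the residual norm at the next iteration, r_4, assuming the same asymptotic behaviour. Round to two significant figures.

3.6e-25

First estimate the order: p ≈ ln(r_3/r_2) / ln(r_2/r_1) = ln(4.957e-9/0.001188)/ln(0.001188/0.07378) = ln(4.17256e-06)/ln(0.0161019) ≈ 3.0001.
Then r_4 ≈ r_3·(r_3/r_2)^p = 4.957e-9·(4.17256e-06)^3.0001 = 4.957e-9·7.25554e-17 ≈ 3.597e-25.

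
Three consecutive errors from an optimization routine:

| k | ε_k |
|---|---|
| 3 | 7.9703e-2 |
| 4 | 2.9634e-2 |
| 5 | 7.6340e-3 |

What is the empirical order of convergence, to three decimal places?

p ≈ ln(ε_5/ε_4) / ln(ε_4/ε_3)
  = ln(7.6340e-3/2.9634e-2) / ln(2.9634e-2/7.9703e-2)
  = ln(0.25761) / ln(0.371805)
  = -1.356308 / -0.989386 ≈ 1.370858

1.371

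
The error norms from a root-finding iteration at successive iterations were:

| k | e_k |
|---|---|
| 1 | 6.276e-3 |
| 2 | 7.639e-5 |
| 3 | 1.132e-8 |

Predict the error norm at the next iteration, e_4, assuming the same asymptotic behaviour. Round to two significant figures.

First estimate the order: p ≈ ln(e_3/e_2) / ln(e_2/e_1) = ln(1.132e-8/7.639e-5)/ln(7.639e-5/6.276e-3) = ln(0.000148187)/ln(0.0121718) ≈ 1.9999.
Then e_4 ≈ e_3·(e_3/e_2)^p = 1.132e-8·(0.000148187)^1.9999 = 1.132e-8·2.19788e-08 ≈ 2.488e-16.

2.5e-16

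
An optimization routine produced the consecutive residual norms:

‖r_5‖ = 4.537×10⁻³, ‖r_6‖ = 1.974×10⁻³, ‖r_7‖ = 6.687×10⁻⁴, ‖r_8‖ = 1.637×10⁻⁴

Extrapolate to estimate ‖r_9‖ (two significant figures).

2.6e-5

First estimate the order: p ≈ ln(‖r_8‖/‖r_7‖) / ln(‖r_7‖/‖r_6‖) = ln(1.637×10⁻⁴/6.687×10⁻⁴)/ln(6.687×10⁻⁴/1.974×10⁻³) = ln(0.244803)/ln(0.338754) ≈ 1.3001.
Then ‖r_9‖ ≈ ‖r_8‖·(‖r_8‖/‖r_7‖)^p = 1.637×10⁻⁴·(0.244803)^1.3001 = 1.637×10⁻⁴·0.160473 ≈ 2.627e-05.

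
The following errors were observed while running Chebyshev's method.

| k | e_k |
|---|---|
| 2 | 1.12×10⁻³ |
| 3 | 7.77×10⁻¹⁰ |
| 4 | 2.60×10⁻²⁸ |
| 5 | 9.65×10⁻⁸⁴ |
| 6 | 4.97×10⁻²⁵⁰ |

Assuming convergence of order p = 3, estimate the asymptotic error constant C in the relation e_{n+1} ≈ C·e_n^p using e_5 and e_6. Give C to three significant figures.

0.553

C ≈ e_6 / e_5^3
  = 4.97×10⁻²⁵⁰ / (9.65×10⁻⁸⁴)^3
  = 4.97×10⁻²⁵⁰ / 8.98632e-250 ≈ 0.55306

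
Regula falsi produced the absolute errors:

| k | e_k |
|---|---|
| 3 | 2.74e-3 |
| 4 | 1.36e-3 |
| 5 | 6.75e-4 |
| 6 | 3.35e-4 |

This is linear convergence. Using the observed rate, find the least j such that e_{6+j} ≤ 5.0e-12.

26

Rate ρ ≈ e_6/e_5 = 3.35e-4/6.75e-4 = 0.4963.
After j more steps, e_{6+j} ≈ 3.35e-4·ρ^j; need ρ^j ≤ 5.0e-12/3.35e-4 = 1.49254e-08.
j ≥ ln(1.49254e-08)/ln(0.4963) = -18.0202/-0.70057 = 25.722.
So 26 more iterations are needed.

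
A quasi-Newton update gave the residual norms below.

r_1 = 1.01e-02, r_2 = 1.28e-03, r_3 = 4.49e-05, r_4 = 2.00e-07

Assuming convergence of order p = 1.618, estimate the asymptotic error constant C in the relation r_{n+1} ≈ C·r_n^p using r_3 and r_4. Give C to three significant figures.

C ≈ r_4 / r_3^1.618
  = 2.00e-07 / (4.49e-05)^1.618
  = 2.00e-07 / 9.23282e-08 ≈ 2.1662

2.17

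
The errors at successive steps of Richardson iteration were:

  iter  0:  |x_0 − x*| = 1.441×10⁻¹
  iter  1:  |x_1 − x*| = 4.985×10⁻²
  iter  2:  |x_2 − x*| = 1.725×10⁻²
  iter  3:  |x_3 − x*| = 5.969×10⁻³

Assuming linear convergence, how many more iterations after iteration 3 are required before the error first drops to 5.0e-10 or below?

16

Rate ρ ≈ |x_3 − x*|/|x_2 − x*| = 5.969×10⁻³/1.725×10⁻² = 0.3460.
After j more steps, |x_{3+j} − x*| ≈ 5.969×10⁻³·ρ^j; need ρ^j ≤ 5.0e-10/5.969×10⁻³ = 8.37661e-08.
j ≥ ln(8.37661e-08)/ln(0.3460) = -16.2952/-1.06132 = 15.354.
So 16 more iterations are needed.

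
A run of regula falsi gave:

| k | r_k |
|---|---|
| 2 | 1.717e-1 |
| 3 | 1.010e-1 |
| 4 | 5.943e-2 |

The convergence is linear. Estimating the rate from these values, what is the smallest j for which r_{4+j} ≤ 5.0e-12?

44

Rate ρ ≈ r_4/r_3 = 5.943e-2/1.010e-1 = 0.5884.
After j more steps, r_{4+j} ≈ 5.943e-2·ρ^j; need ρ^j ≤ 5.0e-12/5.943e-2 = 8.41326e-11.
j ≥ ln(8.41326e-11)/ln(0.5884) = -23.1986/-0.53035 = 43.742.
So 44 more iterations are needed.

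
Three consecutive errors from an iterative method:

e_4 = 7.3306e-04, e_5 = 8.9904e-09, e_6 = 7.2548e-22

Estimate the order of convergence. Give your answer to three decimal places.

2.666

p ≈ ln(e_6/e_5) / ln(e_5/e_4)
  = ln(7.2548e-22/8.9904e-09) / ln(8.9904e-09/7.3306e-04)
  = ln(8.0695e-14) / ln(1.22642e-05)
  = -30.148100 / -11.308826 ≈ 2.665891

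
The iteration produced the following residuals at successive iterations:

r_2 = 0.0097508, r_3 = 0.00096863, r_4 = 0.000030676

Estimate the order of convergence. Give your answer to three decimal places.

1.495

p ≈ ln(r_4/r_3) / ln(r_3/r_2)
  = ln(0.000030676/0.00096863) / ln(0.00096863/0.0097508)
  = ln(0.0316695) / ln(0.0993385)
  = -3.452401 / -2.309222 ≈ 1.495049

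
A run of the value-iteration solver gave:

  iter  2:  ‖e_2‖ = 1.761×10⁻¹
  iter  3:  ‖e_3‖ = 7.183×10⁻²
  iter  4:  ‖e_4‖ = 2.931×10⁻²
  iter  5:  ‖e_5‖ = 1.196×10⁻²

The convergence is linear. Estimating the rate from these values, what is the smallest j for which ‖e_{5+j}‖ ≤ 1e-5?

8

Rate ρ ≈ ‖e_5‖/‖e_4‖ = 1.196×10⁻²/2.931×10⁻² = 0.4081.
After j more steps, ‖e_{5+j}‖ ≈ 1.196×10⁻²·ρ^j; need ρ^j ≤ 1e-5/1.196×10⁻² = 0.00083612.
j ≥ ln(0.00083612)/ln(0.4081) = -7.0867/-0.89624 = 7.907.
So 8 more iterations are needed.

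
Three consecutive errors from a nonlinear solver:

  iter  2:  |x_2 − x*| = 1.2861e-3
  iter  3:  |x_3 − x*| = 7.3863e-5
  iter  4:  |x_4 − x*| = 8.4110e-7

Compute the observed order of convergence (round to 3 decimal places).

1.566

p ≈ ln(|x_4 − x*|/|x_3 − x*|) / ln(|x_3 − x*|/|x_2 − x*|)
  = ln(8.4110e-7/7.3863e-5) / ln(7.3863e-5/1.2861e-3)
  = ln(0.0113873) / ln(0.0574318)
  = -4.475257 / -2.857157 ≈ 1.566332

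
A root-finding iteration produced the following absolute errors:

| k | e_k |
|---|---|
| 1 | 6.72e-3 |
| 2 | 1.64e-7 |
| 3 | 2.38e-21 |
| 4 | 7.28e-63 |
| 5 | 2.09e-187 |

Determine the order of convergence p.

3

Consecutive ratios: e_5/e_4 = 2.09e-187/7.28e-63 = 2.87088e-125, e_4/e_3 = 7.28e-63/2.38e-21 = 3.05882e-42.
p ≈ ln(2.87088e-125)/ln(3.05882e-42) = -286.7685/-95.5905 ≈ 3.00.
So the convergence is cubic (order 3).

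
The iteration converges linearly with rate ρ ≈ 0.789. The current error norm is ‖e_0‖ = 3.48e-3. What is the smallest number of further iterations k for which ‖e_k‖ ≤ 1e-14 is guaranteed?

After k steps, ‖e_k‖ ≈ 3.48e-3·0.789^k.
Need 0.789^k ≤ 1e-14/3.48e-3 = 2.87356e-12.
k ≥ ln(2.87356e-12)/ln(0.789) = -26.5755/-0.23699 = 112.138.
Smallest integer k = 113.

113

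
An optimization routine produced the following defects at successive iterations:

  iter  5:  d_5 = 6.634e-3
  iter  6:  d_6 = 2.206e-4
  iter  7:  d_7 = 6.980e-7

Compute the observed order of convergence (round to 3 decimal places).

1.691

p ≈ ln(d_7/d_6) / ln(d_6/d_5)
  = ln(6.980e-7/2.206e-4) / ln(2.206e-4/6.634e-3)
  = ln(0.0031641) / ln(0.0332529)
  = -5.755887 / -3.403613 ≈ 1.691111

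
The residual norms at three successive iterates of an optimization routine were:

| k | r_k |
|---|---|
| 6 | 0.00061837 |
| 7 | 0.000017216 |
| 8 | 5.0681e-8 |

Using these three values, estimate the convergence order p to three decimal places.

1.627

p ≈ ln(r_8/r_7) / ln(r_7/r_6)
  = ln(5.0681e-8/0.000017216) / ln(0.000017216/0.00061837)
  = ln(0.00294383) / ln(0.0278409)
  = -5.828044 / -3.581249 ≈ 1.627377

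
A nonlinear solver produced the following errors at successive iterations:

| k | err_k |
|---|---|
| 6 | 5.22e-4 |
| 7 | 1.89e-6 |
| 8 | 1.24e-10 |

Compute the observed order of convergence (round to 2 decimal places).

p ≈ ln(err_8/err_7) / ln(err_7/err_6)
  = ln(1.24e-10/1.89e-6) / ln(1.89e-6/5.22e-4)
  = ln(6.56085e-05) / ln(0.00362069)
  = -9.63181 / -5.62109 ≈ 1.71351

1.71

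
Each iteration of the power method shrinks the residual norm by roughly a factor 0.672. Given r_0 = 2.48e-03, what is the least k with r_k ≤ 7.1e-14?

62

After k steps, r_k ≈ 2.48e-03·0.672^k.
Need 0.672^k ≤ 7.1e-14/2.48e-03 = 2.8629e-11.
k ≥ ln(2.8629e-11)/ln(0.672) = -24.2766/-0.39750 = 61.073.
Smallest integer k = 62.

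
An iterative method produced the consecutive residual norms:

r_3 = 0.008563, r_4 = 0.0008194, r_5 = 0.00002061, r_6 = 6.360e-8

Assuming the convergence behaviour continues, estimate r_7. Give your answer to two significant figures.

7.3e-12

First estimate the order: p ≈ ln(r_6/r_5) / ln(r_5/r_4) = ln(6.360e-8/0.00002061)/ln(0.00002061/0.0008194) = ln(0.00308588)/ln(0.0251526) ≈ 1.5697.
Then r_7 ≈ r_6·(r_6/r_5)^p = 6.360e-8·(0.00308588)^1.5697 = 6.360e-8·0.000114572 ≈ 7.287e-12.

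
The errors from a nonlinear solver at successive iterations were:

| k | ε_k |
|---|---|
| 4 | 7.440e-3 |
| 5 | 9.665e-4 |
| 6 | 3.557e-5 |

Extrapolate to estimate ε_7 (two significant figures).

First estimate the order: p ≈ ln(ε_6/ε_5) / ln(ε_5/ε_4) = ln(3.557e-5/9.665e-4)/ln(9.665e-4/7.440e-3) = ln(0.0368029)/ln(0.129906) ≈ 1.6180.
Then ε_7 ≈ ε_6·(ε_6/ε_5)^p = 3.557e-5·(0.0368029)^1.6180 = 3.557e-5·0.00478186 ≈ 1.701e-07.

1.7e-7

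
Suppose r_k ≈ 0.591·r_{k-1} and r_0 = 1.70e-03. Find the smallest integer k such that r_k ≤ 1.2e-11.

After k steps, r_k ≈ 1.70e-03·0.591^k.
Need 0.591^k ≤ 1.2e-11/1.70e-03 = 7.05882e-09.
k ≥ ln(7.05882e-09)/ln(0.591) = -18.7690/-0.52594 = 35.687.
Smallest integer k = 36.

36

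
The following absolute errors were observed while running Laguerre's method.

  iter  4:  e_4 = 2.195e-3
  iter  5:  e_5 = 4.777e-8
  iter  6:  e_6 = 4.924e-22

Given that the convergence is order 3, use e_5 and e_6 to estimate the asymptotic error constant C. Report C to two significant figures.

C ≈ e_6 / e_5^3
  = 4.924e-22 / (4.777e-8)^3
  = 4.924e-22 / 1.0901e-22 ≈ 4.517

4.5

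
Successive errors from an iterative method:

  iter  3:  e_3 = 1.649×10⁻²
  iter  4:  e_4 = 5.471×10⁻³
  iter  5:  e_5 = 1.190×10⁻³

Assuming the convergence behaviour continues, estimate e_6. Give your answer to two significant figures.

1.4e-4

First estimate the order: p ≈ ln(e_5/e_4) / ln(e_4/e_3) = ln(1.190×10⁻³/5.471×10⁻³)/ln(5.471×10⁻³/1.649×10⁻²) = ln(0.217511)/ln(0.331777) ≈ 1.3827.
Then e_6 ≈ e_5·(e_5/e_4)^p = 1.190×10⁻³·(0.217511)^1.3827 = 1.190×10⁻³·0.121321 ≈ 0.0001444.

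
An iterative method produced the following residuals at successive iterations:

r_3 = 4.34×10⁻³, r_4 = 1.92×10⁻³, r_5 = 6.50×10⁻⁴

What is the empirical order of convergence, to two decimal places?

p ≈ ln(r_5/r_4) / ln(r_4/r_3)
  = ln(6.50×10⁻⁴/1.92×10⁻³) / ln(1.92×10⁻³/4.34×10⁻³)
  = ln(0.338542) / ln(0.442396)
  = -1.08311 / -0.81555 ≈ 1.32807

1.33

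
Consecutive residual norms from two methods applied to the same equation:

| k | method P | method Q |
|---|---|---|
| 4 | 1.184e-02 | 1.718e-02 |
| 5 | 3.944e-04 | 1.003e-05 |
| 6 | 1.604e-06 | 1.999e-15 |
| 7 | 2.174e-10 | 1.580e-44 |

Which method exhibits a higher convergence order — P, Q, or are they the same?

Q

Method P: p ≈ ln(2.174e-10/1.604e-06)/ln(1.604e-06/3.944e-04) ≈ 1.62.
Method Q: p ≈ ln(1.580e-44/1.999e-15)/ln(1.999e-15/1.003e-05) ≈ 3.00.
Method Q has the higher order (≈3.0 vs ≈1.6).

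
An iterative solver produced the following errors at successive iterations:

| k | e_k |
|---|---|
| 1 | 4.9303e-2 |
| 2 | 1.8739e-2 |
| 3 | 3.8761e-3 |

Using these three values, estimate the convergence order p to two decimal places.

p ≈ ln(e_3/e_2) / ln(e_2/e_1)
  = ln(3.8761e-3/1.8739e-2) / ln(1.8739e-2/4.9303e-2)
  = ln(0.206847) / ln(0.380078)
  = -1.57578 / -0.96738 ≈ 1.62892

1.63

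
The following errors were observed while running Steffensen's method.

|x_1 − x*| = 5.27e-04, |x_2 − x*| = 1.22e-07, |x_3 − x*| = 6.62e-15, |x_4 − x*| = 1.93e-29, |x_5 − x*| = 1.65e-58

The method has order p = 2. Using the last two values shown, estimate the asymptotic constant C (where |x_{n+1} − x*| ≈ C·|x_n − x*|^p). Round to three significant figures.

C ≈ |x_5 − x*| / |x_4 − x*|^2
  = 1.65e-58 / (1.93e-29)^2
  = 1.65e-58 / 3.7249e-58 ≈ 0.44296

0.443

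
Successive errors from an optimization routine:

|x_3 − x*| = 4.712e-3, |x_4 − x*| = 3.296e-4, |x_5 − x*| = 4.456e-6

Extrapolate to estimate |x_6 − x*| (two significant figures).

4.2e-9

First estimate the order: p ≈ ln(|x_5 − x*|/|x_4 − x*|) / ln(|x_4 − x*|/|x_3 − x*|) = ln(4.456e-6/3.296e-4)/ln(3.296e-4/4.712e-3) = ln(0.0135194)/ln(0.0699491) ≈ 1.6179.
Then |x_6 − x*| ≈ |x_5 − x*|·(|x_5 − x*|/|x_4 − x*|)^p = 4.456e-6·(0.0135194)^1.6179 = 4.456e-6·0.000946403 ≈ 4.217e-09.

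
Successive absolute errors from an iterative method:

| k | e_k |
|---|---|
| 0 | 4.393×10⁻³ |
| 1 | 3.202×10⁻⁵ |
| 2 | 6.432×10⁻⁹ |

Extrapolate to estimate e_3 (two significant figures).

First estimate the order: p ≈ ln(e_2/e_1) / ln(e_1/e_0) = ln(6.432×10⁻⁹/3.202×10⁻⁵)/ln(3.202×10⁻⁵/4.393×10⁻³) = ln(0.000200874)/ln(0.00728887) ≈ 1.7298.
Then e_3 ≈ e_2·(e_2/e_1)^p = 6.432×10⁻⁹·(0.000200874)^1.7298 = 6.432×10⁻⁹·4.02529e-07 ≈ 2.589e-15.

2.6e-15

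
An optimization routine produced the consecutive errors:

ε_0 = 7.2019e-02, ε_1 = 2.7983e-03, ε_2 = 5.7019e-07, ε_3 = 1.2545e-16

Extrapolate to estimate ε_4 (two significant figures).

6.7e-42

First estimate the order: p ≈ ln(ε_3/ε_2) / ln(ε_2/ε_1) = ln(1.2545e-16/5.7019e-07)/ln(5.7019e-07/2.7983e-03) = ln(2.20014e-10)/ln(0.000203763) ≈ 2.6166.
Then ε_4 ≈ ε_3·(ε_3/ε_2)^p = 1.2545e-16·(2.20014e-10)^2.6166 = 1.2545e-16·5.371e-26 ≈ 6.738e-42.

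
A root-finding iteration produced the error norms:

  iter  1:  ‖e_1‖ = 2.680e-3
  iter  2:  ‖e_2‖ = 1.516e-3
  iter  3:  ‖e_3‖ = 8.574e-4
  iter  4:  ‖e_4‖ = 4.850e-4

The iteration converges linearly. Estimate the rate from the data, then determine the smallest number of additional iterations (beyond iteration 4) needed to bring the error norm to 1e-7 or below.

Rate ρ ≈ ‖e_4‖/‖e_3‖ = 4.850e-4/8.574e-4 = 0.5657.
After j more steps, ‖e_{4+j}‖ ≈ 4.850e-4·ρ^j; need ρ^j ≤ 1e-7/4.850e-4 = 0.000206186.
j ≥ ln(0.000206186)/ln(0.5657) = -8.4867/-0.56969 = 14.897.
So 15 more iterations are needed.

15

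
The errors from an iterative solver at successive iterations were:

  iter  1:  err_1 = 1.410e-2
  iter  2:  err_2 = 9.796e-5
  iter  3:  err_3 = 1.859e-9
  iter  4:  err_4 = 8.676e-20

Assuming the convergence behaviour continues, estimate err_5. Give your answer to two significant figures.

First estimate the order: p ≈ ln(err_4/err_3) / ln(err_3/err_2) = ln(8.676e-20/1.859e-9)/ln(1.859e-9/9.796e-5) = ln(4.66703e-11)/ln(1.89771e-05) ≈ 2.1879.
Then err_5 ≈ err_4·(err_4/err_3)^p = 8.676e-20·(4.66703e-11)^2.1879 = 8.676e-20·2.49399e-23 ≈ 2.164e-42.

2.2e-42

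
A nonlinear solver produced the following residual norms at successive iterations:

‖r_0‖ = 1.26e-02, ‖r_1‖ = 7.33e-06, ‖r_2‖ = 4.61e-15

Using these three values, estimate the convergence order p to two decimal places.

p ≈ ln(‖r_2‖/‖r_1‖) / ln(‖r_1‖/‖r_0‖)
  = ln(4.61e-15/7.33e-06) / ln(7.33e-06/1.26e-02)
  = ln(6.28922e-10) / ln(0.000581746)
  = -21.18701 / -7.44948 ≈ 2.84409

2.84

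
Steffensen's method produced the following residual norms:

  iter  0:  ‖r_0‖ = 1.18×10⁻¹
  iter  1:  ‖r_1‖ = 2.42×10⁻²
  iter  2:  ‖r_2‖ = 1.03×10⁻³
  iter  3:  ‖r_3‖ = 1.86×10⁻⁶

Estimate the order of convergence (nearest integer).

Consecutive ratios: ‖r_3‖/‖r_2‖ = 1.86×10⁻⁶/1.03×10⁻³ = 0.00180583, ‖r_2‖/‖r_1‖ = 1.03×10⁻³/2.42×10⁻² = 0.042562.
p ≈ ln(0.00180583)/ln(0.042562) = -6.3167/-3.1568 ≈ 2.00.
So the convergence is quadratic (order 2).

2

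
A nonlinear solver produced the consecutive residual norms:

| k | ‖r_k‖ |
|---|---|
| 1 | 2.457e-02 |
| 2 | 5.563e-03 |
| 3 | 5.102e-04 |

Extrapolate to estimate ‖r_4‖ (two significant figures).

1.1e-5

First estimate the order: p ≈ ln(‖r_3‖/‖r_2‖) / ln(‖r_2‖/‖r_1‖) = ln(5.102e-04/5.563e-03)/ln(5.563e-03/2.457e-02) = ln(0.0917131)/ln(0.226414) ≈ 1.6084.
Then ‖r_4‖ ≈ ‖r_3‖·(‖r_3‖/‖r_2‖)^p = 5.102e-04·(0.0917131)^1.6084 = 5.102e-04·0.0214375 ≈ 1.094e-05.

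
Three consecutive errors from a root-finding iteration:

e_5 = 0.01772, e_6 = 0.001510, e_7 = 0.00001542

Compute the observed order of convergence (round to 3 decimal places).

p ≈ ln(e_7/e_6) / ln(e_6/e_5)
  = ln(0.00001542/0.001510) / ln(0.001510/0.01772)
  = ln(0.0102119) / ln(0.0852144)
  = -4.584202 / -2.462585 ≈ 1.861541

1.862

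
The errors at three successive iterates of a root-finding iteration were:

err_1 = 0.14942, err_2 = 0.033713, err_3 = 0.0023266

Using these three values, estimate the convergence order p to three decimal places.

p ≈ ln(err_3/err_2) / ln(err_2/err_1)
  = ln(0.0023266/0.033713) / ln(0.033713/0.14942)
  = ln(0.069012) / ln(0.225626)
  = -2.673475 / -1.488877 ≈ 1.795632

1.796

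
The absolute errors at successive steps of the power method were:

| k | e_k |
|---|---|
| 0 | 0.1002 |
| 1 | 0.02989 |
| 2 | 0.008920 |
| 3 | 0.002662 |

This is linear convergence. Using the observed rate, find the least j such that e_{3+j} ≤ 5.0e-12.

17

Rate ρ ≈ e_3/e_2 = 0.002662/0.008920 = 0.2984.
After j more steps, e_{3+j} ≈ 0.002662·ρ^j; need ρ^j ≤ 5.0e-12/0.002662 = 1.87829e-09.
j ≥ ln(1.87829e-09)/ln(0.2984) = -20.0929/-1.20932 = 16.615.
So 17 more iterations are needed.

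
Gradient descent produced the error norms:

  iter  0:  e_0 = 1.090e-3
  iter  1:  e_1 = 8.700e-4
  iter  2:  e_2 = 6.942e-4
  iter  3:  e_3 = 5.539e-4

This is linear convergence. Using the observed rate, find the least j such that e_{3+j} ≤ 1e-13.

100

Rate ρ ≈ e_3/e_2 = 5.539e-4/6.942e-4 = 0.7979.
After j more steps, e_{3+j} ≈ 5.539e-4·ρ^j; need ρ^j ≤ 1e-13/5.539e-4 = 1.80538e-10.
j ≥ ln(1.80538e-10)/ln(0.7979) = -22.4351/-0.22577 = 99.371.
So 100 more iterations are needed.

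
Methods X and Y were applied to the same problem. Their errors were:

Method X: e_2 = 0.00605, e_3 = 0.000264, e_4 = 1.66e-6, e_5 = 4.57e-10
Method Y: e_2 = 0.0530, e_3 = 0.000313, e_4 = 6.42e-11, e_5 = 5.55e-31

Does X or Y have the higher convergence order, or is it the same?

Method X: p ≈ ln(4.57e-10/1.66e-6)/ln(1.66e-6/0.000264) ≈ 1.62.
Method Y: p ≈ ln(5.55e-31/6.42e-11)/ln(6.42e-11/0.000313) ≈ 3.00.
Method Y has the higher order (≈3.0 vs ≈1.6).

Y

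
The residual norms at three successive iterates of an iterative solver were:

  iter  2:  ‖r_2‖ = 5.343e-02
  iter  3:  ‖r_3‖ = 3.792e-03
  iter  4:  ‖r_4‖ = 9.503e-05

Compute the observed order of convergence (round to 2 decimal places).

p ≈ ln(‖r_4‖/‖r_3‖) / ln(‖r_3‖/‖r_2‖)
  = ln(9.503e-05/3.792e-03) / ln(3.792e-03/5.343e-02)
  = ln(0.0250607) / ln(0.0709714)
  = -3.68645 / -2.64548 ≈ 1.39349

1.39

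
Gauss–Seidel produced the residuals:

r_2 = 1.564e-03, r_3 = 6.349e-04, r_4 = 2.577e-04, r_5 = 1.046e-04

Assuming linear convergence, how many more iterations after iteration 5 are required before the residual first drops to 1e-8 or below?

11

Rate ρ ≈ r_5/r_4 = 1.046e-04/2.577e-04 = 0.4059.
After j more steps, r_{5+j} ≈ 1.046e-04·ρ^j; need ρ^j ≤ 1e-8/1.046e-04 = 9.56023e-05.
j ≥ ln(9.56023e-05)/ln(0.4059) = -9.2553/-0.90165 = 10.265.
So 11 more iterations are needed.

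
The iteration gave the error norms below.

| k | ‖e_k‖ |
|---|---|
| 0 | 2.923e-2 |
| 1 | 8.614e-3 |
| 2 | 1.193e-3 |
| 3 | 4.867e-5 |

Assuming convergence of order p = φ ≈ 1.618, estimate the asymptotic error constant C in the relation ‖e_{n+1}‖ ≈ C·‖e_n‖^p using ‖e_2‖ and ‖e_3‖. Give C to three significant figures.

2.61

C ≈ ‖e_3‖ / ‖e_2‖^1.618
  = 4.867e-5 / (1.193e-3)^1.618
  = 4.867e-5 / 1.86211e-05 ≈ 2.6137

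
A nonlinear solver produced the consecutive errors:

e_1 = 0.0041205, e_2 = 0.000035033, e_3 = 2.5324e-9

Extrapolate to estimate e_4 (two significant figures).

First estimate the order: p ≈ ln(e_3/e_2) / ln(e_2/e_1) = ln(2.5324e-9/0.000035033)/ln(0.000035033/0.0041205) = ln(7.22861e-05)/ln(0.00850212) ≈ 2.0000.
Then e_4 ≈ e_3·(e_3/e_2)^p = 2.5324e-9·(7.22861e-05)^2.0000 = 2.5324e-9·5.22528e-09 ≈ 1.323e-17.

1.3e-17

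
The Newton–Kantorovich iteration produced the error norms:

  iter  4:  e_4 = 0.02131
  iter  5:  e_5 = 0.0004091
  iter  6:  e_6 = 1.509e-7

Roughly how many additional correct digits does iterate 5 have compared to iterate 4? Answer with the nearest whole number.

Digits gained ≈ log₁₀(e_4/e_5) = log₁₀(0.02131/0.0004091) = log₁₀(52.09) ≈ 1.717.

2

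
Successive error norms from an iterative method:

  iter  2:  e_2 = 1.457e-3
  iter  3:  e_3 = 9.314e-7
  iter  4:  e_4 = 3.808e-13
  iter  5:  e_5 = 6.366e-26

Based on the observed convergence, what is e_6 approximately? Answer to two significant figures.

First estimate the order: p ≈ ln(e_5/e_4) / ln(e_4/e_3) = ln(6.366e-26/3.808e-13)/ln(3.808e-13/9.314e-7) = ln(1.67174e-13)/ln(4.08847e-07) ≈ 2.0000.
Then e_6 ≈ e_5·(e_5/e_4)^p = 6.366e-26·(1.67174e-13)^2.0000 = 6.366e-26·2.79471e-26 ≈ 1.779e-51.

1.8e-51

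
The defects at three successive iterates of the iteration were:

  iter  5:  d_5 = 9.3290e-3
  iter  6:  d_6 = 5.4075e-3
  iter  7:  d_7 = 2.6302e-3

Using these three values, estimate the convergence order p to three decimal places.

p ≈ ln(d_7/d_6) / ln(d_6/d_5)
  = ln(2.6302e-3/5.4075e-3) / ln(5.4075e-3/9.3290e-3)
  = ln(0.486399) / ln(0.579644)
  = -0.720726 / -0.545341 ≈ 1.321606

1.322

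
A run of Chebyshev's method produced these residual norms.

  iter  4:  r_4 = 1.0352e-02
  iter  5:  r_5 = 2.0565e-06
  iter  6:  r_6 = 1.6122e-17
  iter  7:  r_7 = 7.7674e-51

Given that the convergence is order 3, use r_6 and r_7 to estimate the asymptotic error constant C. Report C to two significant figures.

1.9

C ≈ r_7 / r_6^3
  = 7.7674e-51 / (1.6122e-17)^3
  = 7.7674e-51 / 4.19041e-51 ≈ 1.8536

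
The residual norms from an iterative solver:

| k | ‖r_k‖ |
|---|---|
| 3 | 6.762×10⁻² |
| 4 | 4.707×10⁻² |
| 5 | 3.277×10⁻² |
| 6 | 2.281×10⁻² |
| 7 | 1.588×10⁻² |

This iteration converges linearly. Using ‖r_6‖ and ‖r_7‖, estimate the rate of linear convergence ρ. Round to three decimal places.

ρ ≈ ‖r_7‖/‖r_6‖ = 1.588×10⁻²/2.281×10⁻² = 0.69619

0.696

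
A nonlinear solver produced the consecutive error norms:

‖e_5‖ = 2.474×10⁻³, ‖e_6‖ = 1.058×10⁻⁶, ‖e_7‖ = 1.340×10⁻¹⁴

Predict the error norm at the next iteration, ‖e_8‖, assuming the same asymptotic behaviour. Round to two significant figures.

First estimate the order: p ≈ ln(‖e_7‖/‖e_6‖) / ln(‖e_6‖/‖e_5‖) = ln(1.340×10⁻¹⁴/1.058×10⁻⁶)/ln(1.058×10⁻⁶/2.474×10⁻³) = ln(1.26654e-08)/ln(0.000427648) ≈ 2.3442.
Then ‖e_8‖ ≈ ‖e_7‖·(‖e_7‖/‖e_6‖)^p = 1.340×10⁻¹⁴·(1.26654e-08)^2.3442 = 1.340×10⁻¹⁴·3.06873e-19 ≈ 4.112e-33.

4.1e-33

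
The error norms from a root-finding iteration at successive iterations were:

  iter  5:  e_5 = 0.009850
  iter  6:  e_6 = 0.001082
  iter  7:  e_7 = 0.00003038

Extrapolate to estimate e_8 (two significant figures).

First estimate the order: p ≈ ln(e_7/e_6) / ln(e_6/e_5) = ln(0.00003038/0.001082)/ln(0.001082/0.009850) = ln(0.0280776)/ln(0.109848) ≈ 1.6176.
Then e_8 ≈ e_7·(e_7/e_6)^p = 0.00003038·(0.0280776)^1.6176 = 0.00003038·0.00309077 ≈ 9.39e-08.

9.4e-8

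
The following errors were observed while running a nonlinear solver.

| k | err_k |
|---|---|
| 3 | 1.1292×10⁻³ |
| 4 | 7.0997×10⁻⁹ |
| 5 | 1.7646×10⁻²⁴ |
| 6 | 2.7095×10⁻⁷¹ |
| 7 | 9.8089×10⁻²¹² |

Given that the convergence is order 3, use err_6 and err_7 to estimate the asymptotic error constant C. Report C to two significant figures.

4.9

C ≈ err_7 / err_6^3
  = 9.8089×10⁻²¹² / (2.7095×10⁻⁷¹)^3
  = 9.8089×10⁻²¹² / 1.98915e-212 ≈ 4.9312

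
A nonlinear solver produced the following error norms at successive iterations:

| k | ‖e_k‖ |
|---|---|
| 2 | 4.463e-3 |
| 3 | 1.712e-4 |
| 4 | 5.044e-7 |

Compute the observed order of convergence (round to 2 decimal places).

1.79

p ≈ ln(‖e_4‖/‖e_3‖) / ln(‖e_3‖/‖e_2‖)
  = ln(5.044e-7/1.712e-4) / ln(1.712e-4/4.463e-3)
  = ln(0.00294626) / ln(0.0383598)
  = -5.82722 / -3.26075 ≈ 1.78708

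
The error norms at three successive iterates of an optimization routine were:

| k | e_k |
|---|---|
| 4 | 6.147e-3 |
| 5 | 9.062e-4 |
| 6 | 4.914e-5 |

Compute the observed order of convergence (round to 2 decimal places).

p ≈ ln(e_6/e_5) / ln(e_5/e_4)
  = ln(4.914e-5/9.062e-4) / ln(9.062e-4/6.147e-3)
  = ln(0.0542264) / ln(0.147422)
  = -2.91459 / -1.91446 ≈ 1.52241

1.52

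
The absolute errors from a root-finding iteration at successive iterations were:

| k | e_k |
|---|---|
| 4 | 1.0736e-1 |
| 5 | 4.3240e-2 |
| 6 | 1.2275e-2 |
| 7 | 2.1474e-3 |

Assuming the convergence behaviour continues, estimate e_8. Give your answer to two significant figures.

First estimate the order: p ≈ ln(e_7/e_6) / ln(e_6/e_5) = ln(2.1474e-3/1.2275e-2)/ln(1.2275e-2/4.3240e-2) = ln(0.174941)/ln(0.283881) ≈ 1.3845.
Then e_8 ≈ e_7·(e_7/e_6)^p = 2.1474e-3·(0.174941)^1.3845 = 2.1474e-3·0.0894918 ≈ 0.0001922.

1.9e-4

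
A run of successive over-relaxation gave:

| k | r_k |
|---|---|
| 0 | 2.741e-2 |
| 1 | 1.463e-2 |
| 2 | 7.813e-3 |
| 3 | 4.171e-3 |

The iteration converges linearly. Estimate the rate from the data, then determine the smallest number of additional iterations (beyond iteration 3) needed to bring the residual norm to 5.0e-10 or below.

26

Rate ρ ≈ r_3/r_2 = 4.171e-3/7.813e-3 = 0.5339.
After j more steps, r_{3+j} ≈ 4.171e-3·ρ^j; need ρ^j ≤ 5.0e-10/4.171e-3 = 1.19875e-07.
j ≥ ln(1.19875e-07)/ln(0.5339) = -15.9368/-0.62755 = 25.395.
So 26 more iterations are needed.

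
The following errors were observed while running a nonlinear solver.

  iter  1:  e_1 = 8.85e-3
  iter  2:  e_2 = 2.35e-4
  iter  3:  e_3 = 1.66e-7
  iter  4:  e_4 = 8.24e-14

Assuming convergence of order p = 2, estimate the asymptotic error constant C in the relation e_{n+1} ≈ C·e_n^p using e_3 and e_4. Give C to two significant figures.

3.0

C ≈ e_4 / e_3^2
  = 8.24e-14 / (1.66e-7)^2
  = 8.24e-14 / 2.7556e-14 ≈ 2.9903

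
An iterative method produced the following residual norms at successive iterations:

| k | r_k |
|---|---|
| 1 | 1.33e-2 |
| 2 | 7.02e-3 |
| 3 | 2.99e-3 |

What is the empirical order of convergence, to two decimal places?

1.34

p ≈ ln(r_3/r_2) / ln(r_2/r_1)
  = ln(2.99e-3/7.02e-3) / ln(7.02e-3/1.33e-2)
  = ln(0.425926) / ln(0.52782)
  = -0.85349 / -0.63900 ≈ 1.33567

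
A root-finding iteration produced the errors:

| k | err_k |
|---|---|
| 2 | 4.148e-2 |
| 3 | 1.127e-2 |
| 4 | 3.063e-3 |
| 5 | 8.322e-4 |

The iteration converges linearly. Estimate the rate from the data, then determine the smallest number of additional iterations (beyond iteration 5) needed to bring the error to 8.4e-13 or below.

Rate ρ ≈ err_5/err_4 = 8.322e-4/3.063e-3 = 0.2717.
After j more steps, err_{5+j} ≈ 8.322e-4·ρ^j; need ρ^j ≤ 8.4e-13/8.322e-4 = 1.00937e-09.
j ≥ ln(1.00937e-09)/ln(0.2717) = -20.7139/-1.30306 = 15.896.
So 16 more iterations are needed.

16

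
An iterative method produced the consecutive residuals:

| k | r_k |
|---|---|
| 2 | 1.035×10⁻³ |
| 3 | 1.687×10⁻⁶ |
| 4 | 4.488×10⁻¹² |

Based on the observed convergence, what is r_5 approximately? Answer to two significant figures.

3.2e-23

First estimate the order: p ≈ ln(r_4/r_3) / ln(r_3/r_2) = ln(4.488×10⁻¹²/1.687×10⁻⁶)/ln(1.687×10⁻⁶/1.035×10⁻³) = ln(2.66034e-06)/ln(0.00162995) ≈ 1.9998.
Then r_5 ≈ r_4·(r_4/r_3)^p = 4.488×10⁻¹²·(2.66034e-06)^1.9998 = 4.488×10⁻¹²·7.0956e-12 ≈ 3.185e-23.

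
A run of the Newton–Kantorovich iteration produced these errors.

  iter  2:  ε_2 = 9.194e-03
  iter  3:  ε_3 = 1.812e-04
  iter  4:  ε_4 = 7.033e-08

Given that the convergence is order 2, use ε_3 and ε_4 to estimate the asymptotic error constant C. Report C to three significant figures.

C ≈ ε_4 / ε_3^2
  = 7.033e-08 / (1.812e-04)^2
  = 7.033e-08 / 3.28334e-08 ≈ 2.142

2.14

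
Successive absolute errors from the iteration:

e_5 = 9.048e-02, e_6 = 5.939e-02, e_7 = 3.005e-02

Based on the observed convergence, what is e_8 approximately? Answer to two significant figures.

First estimate the order: p ≈ ln(e_7/e_6) / ln(e_6/e_5) = ln(3.005e-02/5.939e-02)/ln(5.939e-02/9.048e-02) = ln(0.505977)/ln(0.656388) ≈ 1.6182.
Then e_8 ≈ e_7·(e_7/e_6)^p = 3.005e-02·(0.505977)^1.6182 = 3.005e-02·0.332066 ≈ 0.009979.

1.0e-2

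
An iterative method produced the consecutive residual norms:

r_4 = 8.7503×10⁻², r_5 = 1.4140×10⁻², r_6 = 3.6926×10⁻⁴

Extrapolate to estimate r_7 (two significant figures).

First estimate the order: p ≈ ln(r_6/r_5) / ln(r_5/r_4) = ln(3.6926×10⁻⁴/1.4140×10⁻²)/ln(1.4140×10⁻²/8.7503×10⁻²) = ln(0.0261146)/ln(0.161594) ≈ 2.0000.
Then r_7 ≈ r_6·(r_6/r_5)^p = 3.6926×10⁻⁴·(0.0261146)^2.0000 = 3.6926×10⁻⁴·0.000681972 ≈ 2.518e-07.

2.5e-7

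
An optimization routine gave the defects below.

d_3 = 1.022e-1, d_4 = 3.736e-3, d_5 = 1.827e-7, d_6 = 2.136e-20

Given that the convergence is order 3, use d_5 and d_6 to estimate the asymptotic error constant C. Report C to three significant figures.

3.50

C ≈ d_6 / d_5^3
  = 2.136e-20 / (1.827e-7)^3
  = 2.136e-20 / 6.0984e-21 ≈ 3.5026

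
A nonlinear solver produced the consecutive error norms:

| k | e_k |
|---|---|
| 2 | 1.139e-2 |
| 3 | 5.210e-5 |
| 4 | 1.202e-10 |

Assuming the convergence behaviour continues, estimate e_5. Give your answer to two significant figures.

3.2e-24

First estimate the order: p ≈ ln(e_4/e_3) / ln(e_3/e_2) = ln(1.202e-10/5.210e-5)/ln(5.210e-5/1.139e-2) = ln(2.3071e-06)/ln(0.00457419) ≈ 2.4093.
Then e_5 ≈ e_4·(e_4/e_3)^p = 1.202e-10·(2.3071e-06)^2.4093 = 1.202e-10·2.62383e-14 ≈ 3.154e-24.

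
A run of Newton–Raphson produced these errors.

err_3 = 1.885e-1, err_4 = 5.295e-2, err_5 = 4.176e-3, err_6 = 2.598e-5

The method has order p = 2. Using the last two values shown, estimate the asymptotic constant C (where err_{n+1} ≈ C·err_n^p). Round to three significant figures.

1.49

C ≈ err_6 / err_5^2
  = 2.598e-5 / (4.176e-3)^2
  = 2.598e-5 / 1.7439e-05 ≈ 1.4898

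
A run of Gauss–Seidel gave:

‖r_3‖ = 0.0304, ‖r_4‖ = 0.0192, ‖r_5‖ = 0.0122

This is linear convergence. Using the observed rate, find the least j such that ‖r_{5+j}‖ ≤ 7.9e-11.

42

Rate ρ ≈ ‖r_5‖/‖r_4‖ = 0.0122/0.0192 = 0.6354.
After j more steps, ‖r_{5+j}‖ ≈ 0.0122·ρ^j; need ρ^j ≤ 7.9e-11/0.0122 = 6.47541e-09.
j ≥ ln(6.47541e-09)/ln(0.6354) = -18.8553/-0.45350 = 41.577.
So 42 more iterations are needed.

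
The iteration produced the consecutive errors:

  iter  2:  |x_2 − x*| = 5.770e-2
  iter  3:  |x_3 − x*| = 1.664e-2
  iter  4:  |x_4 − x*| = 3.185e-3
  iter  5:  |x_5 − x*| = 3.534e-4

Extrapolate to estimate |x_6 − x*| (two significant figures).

1.9e-5

First estimate the order: p ≈ ln(|x_5 − x*|/|x_4 − x*|) / ln(|x_4 − x*|/|x_3 − x*|) = ln(3.534e-4/3.185e-3)/ln(3.185e-3/1.664e-2) = ln(0.110958)/ln(0.191406) ≈ 1.3298.
Then |x_6 − x*| ≈ |x_5 − x*|·(|x_5 − x*|/|x_4 − x*|)^p = 3.534e-4·(0.110958)^1.3298 = 3.534e-4·0.0537343 ≈ 1.899e-05.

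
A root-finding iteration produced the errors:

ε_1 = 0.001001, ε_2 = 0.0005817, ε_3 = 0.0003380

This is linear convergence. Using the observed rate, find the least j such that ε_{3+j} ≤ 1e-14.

Rate ρ ≈ ε_3/ε_2 = 0.0003380/0.0005817 = 0.5811.
After j more steps, ε_{3+j} ≈ 0.0003380·ρ^j; need ρ^j ≤ 1e-14/0.0003380 = 2.95858e-11.
j ≥ ln(2.95858e-11)/ln(0.5811) = -24.2437/-0.54283 = 44.662.
So 45 more iterations are needed.

45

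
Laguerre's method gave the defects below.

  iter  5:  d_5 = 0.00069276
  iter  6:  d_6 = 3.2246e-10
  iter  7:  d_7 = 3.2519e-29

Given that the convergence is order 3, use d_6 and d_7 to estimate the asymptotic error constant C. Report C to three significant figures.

0.970

C ≈ d_7 / d_6^3
  = 3.2519e-29 / (3.2246e-10)^3
  = 3.2519e-29 / 3.35295e-29 ≈ 0.96986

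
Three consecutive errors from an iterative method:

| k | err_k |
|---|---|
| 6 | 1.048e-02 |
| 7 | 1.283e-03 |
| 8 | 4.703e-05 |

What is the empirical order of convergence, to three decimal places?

1.574

p ≈ ln(err_8/err_7) / ln(err_7/err_6)
  = ln(4.703e-05/1.283e-03) / ln(1.283e-03/1.048e-02)
  = ln(0.0366563) / ln(0.122424)
  = -3.306170 / -2.100265 ≈ 1.574168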